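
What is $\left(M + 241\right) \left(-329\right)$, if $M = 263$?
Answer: $-165816$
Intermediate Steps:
$\left(M + 241\right) \left(-329\right) = \left(263 + 241\right) \left(-329\right) = 504 \left(-329\right) = -165816$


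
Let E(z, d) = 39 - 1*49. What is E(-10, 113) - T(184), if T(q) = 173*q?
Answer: -31842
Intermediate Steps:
E(z, d) = -10 (E(z, d) = 39 - 49 = -10)
E(-10, 113) - T(184) = -10 - 173*184 = -10 - 1*31832 = -10 - 31832 = -31842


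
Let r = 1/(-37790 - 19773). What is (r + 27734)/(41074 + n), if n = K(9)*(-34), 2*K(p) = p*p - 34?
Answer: 532150747/772783275 ≈ 0.68862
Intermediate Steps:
r = -1/57563 (r = 1/(-57563) = -1/57563 ≈ -1.7372e-5)
K(p) = -17 + p²/2 (K(p) = (p*p - 34)/2 = (p² - 34)/2 = (-34 + p²)/2 = -17 + p²/2)
n = -799 (n = (-17 + (½)*9²)*(-34) = (-17 + (½)*81)*(-34) = (-17 + 81/2)*(-34) = (47/2)*(-34) = -799)
(r + 27734)/(41074 + n) = (-1/57563 + 27734)/(41074 - 799) = (1596452241/57563)/40275 = (1596452241/57563)*(1/40275) = 532150747/772783275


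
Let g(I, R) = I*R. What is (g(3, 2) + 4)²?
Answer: 100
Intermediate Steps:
(g(3, 2) + 4)² = (3*2 + 4)² = (6 + 4)² = 10² = 100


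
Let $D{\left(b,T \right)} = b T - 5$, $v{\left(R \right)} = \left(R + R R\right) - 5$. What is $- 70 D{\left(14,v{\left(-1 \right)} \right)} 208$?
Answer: $1092000$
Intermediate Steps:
$v{\left(R \right)} = -5 + R + R^{2}$ ($v{\left(R \right)} = \left(R + R^{2}\right) - 5 = -5 + R + R^{2}$)
$D{\left(b,T \right)} = -5 + T b$ ($D{\left(b,T \right)} = T b - 5 = -5 + T b$)
$- 70 D{\left(14,v{\left(-1 \right)} \right)} 208 = - 70 \left(-5 + \left(-5 - 1 + \left(-1\right)^{2}\right) 14\right) 208 = - 70 \left(-5 + \left(-5 - 1 + 1\right) 14\right) 208 = - 70 \left(-5 - 70\right) 208 = \left(-70\right) \left(-75\right) 208 = 5250 \cdot 208 = 1092000$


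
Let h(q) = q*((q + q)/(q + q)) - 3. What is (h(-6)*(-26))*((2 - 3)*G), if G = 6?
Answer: -1404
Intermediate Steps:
h(q) = -3 + q (h(q) = q*((2*q)/((2*q))) - 3 = q*((2*q)*(1/(2*q))) - 3 = q*1 - 3 = q - 3 = -3 + q)
(h(-6)*(-26))*((2 - 3)*G) = ((-3 - 6)*(-26))*((2 - 3)*6) = (-9*(-26))*(-1*6) = 234*(-6) = -1404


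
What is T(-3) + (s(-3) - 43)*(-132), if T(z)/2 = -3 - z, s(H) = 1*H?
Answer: 6072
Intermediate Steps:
s(H) = H
T(z) = -6 - 2*z (T(z) = 2*(-3 - z) = -6 - 2*z)
T(-3) + (s(-3) - 43)*(-132) = (-6 - 2*(-3)) + (-3 - 43)*(-132) = (-6 + 6) - 46*(-132) = 0 + 6072 = 6072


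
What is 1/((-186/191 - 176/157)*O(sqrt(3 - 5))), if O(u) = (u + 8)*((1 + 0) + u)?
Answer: -29987/2072994 + 29987*I*sqrt(2)/1381996 ≈ -0.014466 + 0.030686*I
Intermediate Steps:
O(u) = (1 + u)*(8 + u) (O(u) = (8 + u)*(1 + u) = (1 + u)*(8 + u))
1/((-186/191 - 176/157)*O(sqrt(3 - 5))) = 1/((-186/191 - 176/157)*(8 + (sqrt(3 - 5))**2 + 9*sqrt(3 - 5))) = 1/((-186*1/191 - 176*1/157)*(8 + (sqrt(-2))**2 + 9*sqrt(-2))) = 1/((-186/191 - 176/157)*(8 + (I*sqrt(2))**2 + 9*(I*sqrt(2)))) = 1/(-62818*(8 - 2 + 9*I*sqrt(2))/29987) = 1/(-62818*(6 + 9*I*sqrt(2))/29987) = 1/(-376908/29987 - 565362*I*sqrt(2)/29987)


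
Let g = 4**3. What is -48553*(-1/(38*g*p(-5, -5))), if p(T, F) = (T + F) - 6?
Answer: -48553/38912 ≈ -1.2478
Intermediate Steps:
g = 64
p(T, F) = -6 + F + T (p(T, F) = (F + T) - 6 = -6 + F + T)
-48553*(-1/(38*g*p(-5, -5))) = -48553*(-1/(2432*(-6 - 5 - 5))) = -48553/((64*(-16))*(-38)) = -48553/((-1024*(-38))) = -48553/38912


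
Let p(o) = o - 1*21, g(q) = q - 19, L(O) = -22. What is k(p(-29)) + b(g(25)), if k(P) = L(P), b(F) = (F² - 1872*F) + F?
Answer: -11212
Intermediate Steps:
g(q) = -19 + q
p(o) = -21 + o (p(o) = o - 21 = -21 + o)
b(F) = F² - 1871*F
k(P) = -22
k(p(-29)) + b(g(25)) = -22 + (-19 + 25)*(-1871 + (-19 + 25)) = -22 + 6*(-1871 + 6) = -22 + 6*(-1865) = -22 - 11190 = -11212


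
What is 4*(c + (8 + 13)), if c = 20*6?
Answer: 564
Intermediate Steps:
c = 120
4*(c + (8 + 13)) = 4*(120 + (8 + 13)) = 4*(120 + 21) = 4*141 = 564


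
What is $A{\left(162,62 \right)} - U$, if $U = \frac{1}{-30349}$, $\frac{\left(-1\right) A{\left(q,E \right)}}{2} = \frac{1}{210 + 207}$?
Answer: $- \frac{60281}{12655533} \approx -0.0047632$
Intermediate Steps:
$A{\left(q,E \right)} = - \frac{2}{417}$ ($A{\left(q,E \right)} = - \frac{2}{210 + 207} = - \frac{2}{417}$)
$U = - \frac{1}{30349} \approx -3.295 \cdot 10^{-5}$
$A{\left(162,62 \right)} - U = - \frac{2}{417} - - \frac{1}{30349} = - \frac{2}{417} + \frac{1}{30349} = - \frac{60281}{12655533}$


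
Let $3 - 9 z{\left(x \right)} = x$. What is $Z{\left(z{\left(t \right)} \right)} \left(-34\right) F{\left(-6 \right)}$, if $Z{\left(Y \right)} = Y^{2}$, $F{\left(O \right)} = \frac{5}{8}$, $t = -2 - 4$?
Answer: $- \frac{85}{4} \approx -21.25$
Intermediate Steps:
$t = -6$ ($t = -2 - 4 = -6$)
$z{\left(x \right)} = \frac{1}{3} - \frac{x}{9}$
$F{\left(O \right)} = \frac{5}{8}$ ($F{\left(O \right)} = 5 \cdot \frac{1}{8} = \frac{5}{8}$)
$Z{\left(z{\left(t \right)} \right)} \left(-34\right) F{\left(-6 \right)} = \left(\frac{1}{3} - - \frac{2}{3}\right)^{2} \left(-34\right) \frac{5}{8} = \left(\frac{1}{3} + \frac{2}{3}\right)^{2} \left(-34\right) \frac{5}{8} = 1^{2} \left(-34\right) \frac{5}{8} = 1 \left(-34\right) \frac{5}{8} = \left(-34\right) \frac{5}{8} = - \frac{85}{4}$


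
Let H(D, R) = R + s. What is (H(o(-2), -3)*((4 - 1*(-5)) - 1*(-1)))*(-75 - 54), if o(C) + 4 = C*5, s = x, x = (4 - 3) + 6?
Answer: -5160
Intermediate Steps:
x = 7 (x = 1 + 6 = 7)
s = 7
o(C) = -4 + 5*C (o(C) = -4 + C*5 = -4 + 5*C)
H(D, R) = 7 + R (H(D, R) = R + 7 = 7 + R)
(H(o(-2), -3)*((4 - 1*(-5)) - 1*(-1)))*(-75 - 54) = ((7 - 3)*((4 - 1*(-5)) - 1*(-1)))*(-75 - 54) = (4*((4 + 5) + 1))*(-129) = (4*(9 + 1))*(-129) = (4*10)*(-129) = 40*(-129) = -5160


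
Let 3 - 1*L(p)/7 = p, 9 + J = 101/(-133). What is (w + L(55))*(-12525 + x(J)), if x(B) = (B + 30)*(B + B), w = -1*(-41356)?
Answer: -1338348727392/2527 ≈ -5.2962e+8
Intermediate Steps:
J = -1298/133 (J = -9 + 101/(-133) = -9 + 101*(-1/133) = -9 - 101/133 = -1298/133 ≈ -9.7594)
w = 41356
L(p) = 21 - 7*p
x(B) = 2*B*(30 + B) (x(B) = (30 + B)*(2*B) = 2*B*(30 + B))
(w + L(55))*(-12525 + x(J)) = (41356 + (21 - 7*55))*(-12525 + 2*(-1298/133)*(30 - 1298/133)) = (41356 + (21 - 385))*(-12525 + 2*(-1298/133)*(2692/133)) = (41356 - 364)*(-12525 - 6988432/17689) = 40992*(-228543157/17689) = -1338348727392/2527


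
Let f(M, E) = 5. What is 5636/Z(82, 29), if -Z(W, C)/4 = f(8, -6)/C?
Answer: -40861/5 ≈ -8172.2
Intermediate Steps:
Z(W, C) = -20/C
5636/Z(82, 29) = 5636/((-20/29)) = 5636/((-20*1/29)) = 5636/(-20/29) = 5636*(-29/20) = -40861/5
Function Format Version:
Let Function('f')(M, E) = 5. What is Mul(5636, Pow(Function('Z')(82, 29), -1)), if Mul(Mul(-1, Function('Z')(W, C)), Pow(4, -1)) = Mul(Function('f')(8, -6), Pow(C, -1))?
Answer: Rational(-40861, 5) ≈ -8172.2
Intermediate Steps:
Function('Z')(W, C) = Mul(-20, Pow(C, -1)) (Function('Z')(W, C) = Mul(-4, Mul(5, Pow(C, -1))) = Mul(-20, Pow(C, -1)))
Mul(5636, Pow(Function('Z')(82, 29), -1)) = Mul(5636, Pow(Mul(-20, Pow(29, -1)), -1)) = Mul(5636, Pow(Mul(-20, Rational(1, 29)), -1)) = Mul(5636, Pow(Rational(-20, 29), -1)) = Mul(5636, Rational(-29, 20)) = Rational(-40861, 5)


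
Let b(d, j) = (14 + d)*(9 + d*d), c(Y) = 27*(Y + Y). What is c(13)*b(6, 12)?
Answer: 631800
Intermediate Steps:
c(Y) = 54*Y (c(Y) = 27*(2*Y) = 54*Y)
b(d, j) = (9 + d**2)*(14 + d) (b(d, j) = (14 + d)*(9 + d**2) = (9 + d**2)*(14 + d))
c(13)*b(6, 12) = (54*13)*(126 + 6**3 + 9*6 + 14*6**2) = 702*(126 + 216 + 54 + 14*36) = 702*(126 + 216 + 54 + 504) = 702*900 = 631800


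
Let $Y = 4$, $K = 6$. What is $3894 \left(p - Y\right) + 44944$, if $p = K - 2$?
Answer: $44944$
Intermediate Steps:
$p = 4$ ($p = 6 - 2 = 4$)
$3894 \left(p - Y\right) + 44944 = 3894 \left(4 - 4\right) + 44944 = 3894 \cdot 0 + 44944 = 0 + 44944 = 44944$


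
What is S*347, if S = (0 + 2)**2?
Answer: 1388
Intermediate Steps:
S = 4 (S = 2**2 = 4)
S*347 = 4*347 = 1388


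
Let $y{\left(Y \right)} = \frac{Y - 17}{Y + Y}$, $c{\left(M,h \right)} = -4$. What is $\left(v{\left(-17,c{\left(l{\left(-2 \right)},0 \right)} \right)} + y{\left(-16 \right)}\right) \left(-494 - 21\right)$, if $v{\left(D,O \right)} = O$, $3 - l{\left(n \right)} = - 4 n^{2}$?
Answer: $\frac{48925}{32} \approx 1528.9$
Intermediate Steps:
$l{\left(n \right)} = 3 + 4 n^{2}$ ($l{\left(n \right)} = 3 - - 4 n^{2} = 3 + 4 n^{2}$)
$y{\left(Y \right)} = \frac{-17 + Y}{2 Y}$
$\left(v{\left(-17,c{\left(l{\left(-2 \right)},0 \right)} \right)} + y{\left(-16 \right)}\right) \left(-494 - 21\right) = \left(-4 + \frac{-17 - 16}{2 \left(-16\right)}\right) \left(-494 - 21\right) = \left(-4 + \frac{1}{2} \left(- \frac{1}{16}\right) \left(-33\right)\right) \left(-515\right) = \left(-4 + \frac{33}{32}\right) \left(-515\right) = \left(- \frac{95}{32}\right) \left(-515\right) = \frac{48925}{32}$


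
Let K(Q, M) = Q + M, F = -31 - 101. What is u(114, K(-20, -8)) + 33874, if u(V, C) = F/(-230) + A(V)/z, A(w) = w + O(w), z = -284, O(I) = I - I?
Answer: 553165237/16330 ≈ 33874.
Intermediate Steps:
O(I) = 0
F = -132
K(Q, M) = M + Q
A(w) = w (A(w) = w + 0 = w)
u(V, C) = 66/115 - V/284 (u(V, C) = -132/(-230) + V/(-284) = -132*(-1/230) + V*(-1/284) = 66/115 - V/284)
u(114, K(-20, -8)) + 33874 = (66/115 - 1/284*114) + 33874 = (66/115 - 57/142) + 33874 = 2817/16330 + 33874 = 553165237/16330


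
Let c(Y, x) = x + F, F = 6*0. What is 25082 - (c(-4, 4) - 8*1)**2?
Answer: 25066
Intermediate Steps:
F = 0
c(Y, x) = x (c(Y, x) = x + 0 = x)
25082 - (c(-4, 4) - 8*1)**2 = 25082 - (4 - 8*1)**2 = 25082 - (4 - 8)**2 = 25082 - 1*(-4)**2 = 25082 - 1*16 = 25082 - 16 = 25066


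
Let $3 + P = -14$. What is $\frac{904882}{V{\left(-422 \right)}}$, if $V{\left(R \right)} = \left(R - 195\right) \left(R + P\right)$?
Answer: $\frac{904882}{270863} \approx 3.3407$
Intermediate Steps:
$P = -17$ ($P = -3 - 14 = -17$)
$V{\left(R \right)} = \left(-195 + R\right) \left(-17 + R\right)$ ($V{\left(R \right)} = \left(R - 195\right) \left(R - 17\right) = \left(-195 + R\right) \left(-17 + R\right)$)
$\frac{904882}{V{\left(-422 \right)}} = \frac{904882}{3315 + \left(-422\right)^{2} - -89464} = \frac{904882}{3315 + 178084 + 89464} = \frac{904882}{270863}$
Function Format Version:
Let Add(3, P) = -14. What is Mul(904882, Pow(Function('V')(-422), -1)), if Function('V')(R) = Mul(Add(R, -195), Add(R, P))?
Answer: Rational(904882, 270863) ≈ 3.3407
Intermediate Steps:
P = -17 (P = Add(-3, -14) = -17)
Function('V')(R) = Mul(Add(-195, R), Add(-17, R)) (Function('V')(R) = Mul(Add(R, -195), Add(R, -17)) = Mul(Add(-195, R), Add(-17, R)))
Mul(904882, Pow(Function('V')(-422), -1)) = Mul(904882, Pow(Add(3315, Pow(-422, 2), Mul(-212, -422)), -1)) = Mul(904882, Pow(Add(3315, 178084, 89464), -1)) = Mul(904882, Pow(270863, -1)) = Mul(904882, Rational(1, 270863)) = Rational(904882, 270863)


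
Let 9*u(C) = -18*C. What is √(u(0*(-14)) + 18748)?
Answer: 2*√4687 ≈ 136.92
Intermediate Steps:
u(C) = -2*C (u(C) = (-18*C)/9 = -2*C)
√(u(0*(-14)) + 18748) = √(-0*(-14) + 18748) = √(-2*0 + 18748) = √(0 + 18748) = √18748 = 2*√4687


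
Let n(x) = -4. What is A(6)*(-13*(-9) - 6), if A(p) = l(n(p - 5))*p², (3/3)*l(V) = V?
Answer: -15984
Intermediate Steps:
l(V) = V
A(p) = -4*p²
A(6)*(-13*(-9) - 6) = (-4*6²)*(-13*(-9) - 6) = (-4*36)*(117 - 6) = -144*111 = -15984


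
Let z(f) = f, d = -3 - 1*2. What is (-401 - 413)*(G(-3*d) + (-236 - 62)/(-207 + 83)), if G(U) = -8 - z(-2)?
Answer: 90761/31 ≈ 2927.8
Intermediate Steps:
d = -5 (d = -3 - 2 = -5)
G(U) = -6 (G(U) = -8 - 1*(-2) = -8 + 2 = -6)
(-401 - 413)*(G(-3*d) + (-236 - 62)/(-207 + 83)) = (-401 - 413)*(-6 + (-236 - 62)/(-207 + 83)) = -814*(-6 - 298/(-124)) = -814*(-6 - 298*(-1/124)) = -814*(-6 + 149/62) = -814*(-223/62) = 90761/31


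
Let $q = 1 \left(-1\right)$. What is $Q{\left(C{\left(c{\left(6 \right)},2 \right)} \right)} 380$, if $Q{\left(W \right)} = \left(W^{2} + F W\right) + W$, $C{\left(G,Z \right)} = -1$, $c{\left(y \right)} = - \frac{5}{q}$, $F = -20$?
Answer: $7600$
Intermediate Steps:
$q = -1$
$c{\left(y \right)} = 5$ ($c{\left(y \right)} = - \frac{5}{-1} = \left(-5\right) \left(-1\right) = 5$)
$Q{\left(W \right)} = W^{2} - 19 W$ ($Q{\left(W \right)} = \left(W^{2} - 20 W\right) + W = W^{2} - 19 W$)
$Q{\left(C{\left(c{\left(6 \right)},2 \right)} \right)} 380 = - (-19 - 1) 380 = \left(-1\right) \left(-20\right) 380 = 20 \cdot 380 = 7600$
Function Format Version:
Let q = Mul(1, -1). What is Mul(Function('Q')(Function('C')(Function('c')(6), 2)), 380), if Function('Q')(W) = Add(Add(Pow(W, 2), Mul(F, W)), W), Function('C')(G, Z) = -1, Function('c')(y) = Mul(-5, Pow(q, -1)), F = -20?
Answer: 7600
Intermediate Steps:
q = -1
Function('c')(y) = 5 (Function('c')(y) = Mul(-5, Pow(-1, -1)) = Mul(-5, -1) = 5)
Function('Q')(W) = Add(Pow(W, 2), Mul(-19, W)) (Function('Q')(W) = Add(Add(Pow(W, 2), Mul(-20, W)), W) = Add(Pow(W, 2), Mul(-19, W)))
Mul(Function('Q')(Function('C')(Function('c')(6), 2)), 380) = Mul(Mul(-1, Add(-19, -1)), 380) = Mul(Mul(-1, -20), 380) = Mul(20, 380) = 7600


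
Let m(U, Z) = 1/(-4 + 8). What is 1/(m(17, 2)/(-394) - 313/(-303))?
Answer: 477528/492985 ≈ 0.96865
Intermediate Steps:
m(U, Z) = 1/4
1/(m(17, 2)/(-394) - 313/(-303)) = 1/((1/4)/(-394) - 313/(-303)) = 1/((1/4)*(-1/394) - 313*(-1/303)) = 1/(-1/1576 + 313/303) = 1/(492985/477528) = 477528/492985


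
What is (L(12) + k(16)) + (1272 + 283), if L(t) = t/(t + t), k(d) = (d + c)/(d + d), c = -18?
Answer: 24887/16 ≈ 1555.4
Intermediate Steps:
k(d) = (-18 + d)/(2*d) (k(d) = (d - 18)/(d + d) = (-18 + d)/((2*d)) = (-18 + d)*(1/(2*d)) = (-18 + d)/(2*d))
L(t) = ½ (L(t) = t/((2*t)) = (1/(2*t))*t = ½)
(L(12) + k(16)) + (1272 + 283) = (½ + (½)*(-18 + 16)/16) + (1272 + 283) = (½ + (½)*(1/16)*(-2)) + 1555 = (½ - 1/16) + 1555 = 7/16 + 1555 = 24887/16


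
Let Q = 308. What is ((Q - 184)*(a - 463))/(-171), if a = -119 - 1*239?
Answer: 101804/171 ≈ 595.34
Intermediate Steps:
a = -358 (a = -119 - 239 = -358)
((Q - 184)*(a - 463))/(-171) = ((308 - 184)*(-358 - 463))/(-171) = (124*(-821))*(-1/171) = -101804*(-1/171) = 101804/171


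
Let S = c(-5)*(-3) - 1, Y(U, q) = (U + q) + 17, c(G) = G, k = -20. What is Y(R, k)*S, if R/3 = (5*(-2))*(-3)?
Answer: 1218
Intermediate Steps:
R = 90 (R = 3*((5*(-2))*(-3)) = 3*(-10*(-3)) = 3*30 = 90)
Y(U, q) = 17 + U + q
S = 14 (S = -5*(-3) - 1 = 15 - 1 = 14)
Y(R, k)*S = (17 + 90 - 20)*14 = 87*14 = 1218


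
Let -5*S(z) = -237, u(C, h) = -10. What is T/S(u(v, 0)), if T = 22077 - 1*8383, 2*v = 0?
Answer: 68470/237 ≈ 288.90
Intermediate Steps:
v = 0 (v = (½)*0 = 0)
S(z) = 237/5 (S(z) = -⅕*(-237) = 237/5)
T = 13694 (T = 22077 - 8383 = 13694)
T/S(u(v, 0)) = 13694/(237/5) = 13694*(5/237) = 68470/237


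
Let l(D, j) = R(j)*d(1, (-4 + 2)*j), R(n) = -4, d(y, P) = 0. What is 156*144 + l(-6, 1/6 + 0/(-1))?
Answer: 22464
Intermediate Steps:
l(D, j) = 0 (l(D, j) = -4*0 = 0)
156*144 + l(-6, 1/6 + 0/(-1)) = 156*144 + 0 = 22464 + 0 = 22464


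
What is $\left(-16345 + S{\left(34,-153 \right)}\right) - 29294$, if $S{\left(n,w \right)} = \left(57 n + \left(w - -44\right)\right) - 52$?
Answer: $-43862$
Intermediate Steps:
$S{\left(n,w \right)} = -8 + w + 57 n$ ($S{\left(n,w \right)} = \left(57 n + \left(w + 44\right)\right) - 52 = \left(57 n + \left(44 + w\right)\right) - 52 = \left(44 + w + 57 n\right) - 52 = -8 + w + 57 n$)
$\left(-16345 + S{\left(34,-153 \right)}\right) - 29294 = \left(-16345 - -1777\right) - 29294 = \left(-16345 + 1777\right) - 29294 = -14568 - 29294 = -43862$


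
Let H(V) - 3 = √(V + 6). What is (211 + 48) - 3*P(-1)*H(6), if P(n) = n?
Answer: 268 + 6*√3 ≈ 278.39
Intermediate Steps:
H(V) = 3 + √(6 + V) (H(V) = 3 + √(V + 6) = 3 + √(6 + V))
(211 + 48) - 3*P(-1)*H(6) = (211 + 48) - 3*(-1)*(3 + √(6 + 6)) = 259 - (-3)*(3 + √12) = 259 - (-3)*(3 + 2*√3) = 259 - (-9 - 6*√3) = 259 + (9 + 6*√3) = 268 + 6*√3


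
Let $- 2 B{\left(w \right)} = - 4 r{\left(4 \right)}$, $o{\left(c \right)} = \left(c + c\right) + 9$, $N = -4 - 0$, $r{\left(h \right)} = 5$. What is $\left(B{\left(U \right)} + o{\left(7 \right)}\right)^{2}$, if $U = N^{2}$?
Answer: $1089$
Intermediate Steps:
$N = -4$ ($N = -4 + 0 = -4$)
$o{\left(c \right)} = 9 + 2 c$ ($o{\left(c \right)} = 2 c + 9 = 9 + 2 c$)
$U = 16$ ($U = \left(-4\right)^{2} = 16$)
$B{\left(w \right)} = 10$ ($B{\left(w \right)} = - \frac{\left(-4\right) 5}{2} = \left(- \frac{1}{2}\right) \left(-20\right) = 10$)
$\left(B{\left(U \right)} + o{\left(7 \right)}\right)^{2} = \left(10 + \left(9 + 2 \cdot 7\right)\right)^{2} = \left(10 + \left(9 + 14\right)\right)^{2} = \left(10 + 23\right)^{2} = 33^{2} = 1089$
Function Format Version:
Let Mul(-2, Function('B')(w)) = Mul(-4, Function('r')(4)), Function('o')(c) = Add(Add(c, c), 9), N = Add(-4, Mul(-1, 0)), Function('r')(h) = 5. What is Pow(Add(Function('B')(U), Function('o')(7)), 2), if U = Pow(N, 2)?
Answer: 1089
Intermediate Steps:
N = -4 (N = Add(-4, 0) = -4)
Function('o')(c) = Add(9, Mul(2, c)) (Function('o')(c) = Add(Mul(2, c), 9) = Add(9, Mul(2, c)))
U = 16 (U = Pow(-4, 2) = 16)
Function('B')(w) = 10 (Function('B')(w) = Mul(Rational(-1, 2), Mul(-4, 5)) = Mul(Rational(-1, 2), -20) = 10)
Pow(Add(Function('B')(U), Function('o')(7)), 2) = Pow(Add(10, Add(9, Mul(2, 7))), 2) = Pow(Add(10, Add(9, 14)), 2) = Pow(Add(10, 23), 2) = Pow(33, 2) = 1089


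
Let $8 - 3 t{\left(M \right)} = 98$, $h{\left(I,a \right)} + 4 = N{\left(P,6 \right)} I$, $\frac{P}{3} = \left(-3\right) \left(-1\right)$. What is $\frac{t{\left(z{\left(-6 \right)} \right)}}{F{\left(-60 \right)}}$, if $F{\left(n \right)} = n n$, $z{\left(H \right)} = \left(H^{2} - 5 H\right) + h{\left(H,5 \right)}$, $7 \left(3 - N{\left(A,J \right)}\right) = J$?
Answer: $- \frac{1}{120} \approx -0.0083333$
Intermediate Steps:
$P = 9$ ($P = 3 \left(\left(-3\right) \left(-1\right)\right) = 3 \cdot 3 = 9$)
$N{\left(A,J \right)} = 3 - \frac{J}{7}$
$h{\left(I,a \right)} = -4 + \frac{15 I}{7}$ ($h{\left(I,a \right)} = -4 + \left(3 - \frac{6}{7}\right) I = -4 + \frac{15 I}{7}$)
$z{\left(H \right)} = -4 + H^{2} - \frac{20 H}{7}$ ($z{\left(H \right)} = \left(H^{2} - 5 H\right) + \left(-4 + \frac{15 H}{7}\right) = -4 + H^{2} - \frac{20 H}{7}$)
$t{\left(M \right)} = -30$ ($t{\left(M \right)} = \frac{8}{3} - \frac{98}{3} = -30$)
$F{\left(n \right)} = n^{2}$
$\frac{t{\left(z{\left(-6 \right)} \right)}}{F{\left(-60 \right)}} = - \frac{30}{\left(-60\right)^{2}} = - \frac{30}{3600} = \left(-30\right) \frac{1}{3600} = - \frac{1}{120}$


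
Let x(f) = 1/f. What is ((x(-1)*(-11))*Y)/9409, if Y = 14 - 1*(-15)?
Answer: 319/9409 ≈ 0.033904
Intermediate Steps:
Y = 29 (Y = 14 + 15 = 29)
((x(-1)*(-11))*Y)/9409 = ((-11/(-1))*29)/9409 = (-1*(-11)*29)*(1/9409) = (11*29)*(1/9409) = 319*(1/9409) = 319/9409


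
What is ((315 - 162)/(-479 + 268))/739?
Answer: -153/155929 ≈ -0.00098122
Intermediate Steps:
((315 - 162)/(-479 + 268))/739 = (153/(-211))*(1/739) = (153*(-1/211))*(1/739) = -153/211*1/739 = -153/155929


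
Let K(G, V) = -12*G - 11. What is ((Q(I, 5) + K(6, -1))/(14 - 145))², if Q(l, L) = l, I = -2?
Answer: 7225/17161 ≈ 0.42101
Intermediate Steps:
K(G, V) = -11 - 12*G
((Q(I, 5) + K(6, -1))/(14 - 145))² = ((-2 + (-11 - 12*6))/(14 - 145))² = ((-2 + (-11 - 72))/(-131))² = ((-2 - 83)*(-1/131))² = (-85*(-1/131))² = (85/131)² = 7225/17161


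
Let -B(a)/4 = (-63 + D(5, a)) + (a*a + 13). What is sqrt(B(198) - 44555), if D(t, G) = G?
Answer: I*sqrt(201963) ≈ 449.4*I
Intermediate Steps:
B(a) = 200 - 4*a - 4*a**2 (B(a) = -4*((-63 + a) + (a*a + 13)) = -4*((-63 + a) + (a**2 + 13)) = -4*((-63 + a) + (13 + a**2)) = -4*(-50 + a + a**2) = 200 - 4*a - 4*a**2)
sqrt(B(198) - 44555) = sqrt((200 - 4*198 - 4*198**2) - 44555) = sqrt((200 - 792 - 4*39204) - 44555) = sqrt((200 - 792 - 156816) - 44555) = sqrt(-157408 - 44555) = sqrt(-201963) = I*sqrt(201963)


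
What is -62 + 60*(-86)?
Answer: -5222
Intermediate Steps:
-62 + 60*(-86) = -62 - 5160 = -5222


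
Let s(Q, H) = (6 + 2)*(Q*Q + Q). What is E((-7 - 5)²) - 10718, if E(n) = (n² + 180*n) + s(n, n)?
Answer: 202978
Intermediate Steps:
s(Q, H) = 8*Q + 8*Q² (s(Q, H) = 8*(Q² + Q) = 8*(Q + Q²) = 8*Q + 8*Q²)
E(n) = n² + 180*n + 8*n*(1 + n) (E(n) = (n² + 180*n) + 8*n*(1 + n) = n² + 180*n + 8*n*(1 + n))
E((-7 - 5)²) - 10718 = (-7 - 5)²*(188 + 9*(-7 - 5)²) - 10718 = (-12)²*(188 + 9*(-12)²) - 10718 = 144*(188 + 9*144) - 10718 = 144*(188 + 1296) - 10718 = 144*1484 - 10718 = 213696 - 10718 = 202978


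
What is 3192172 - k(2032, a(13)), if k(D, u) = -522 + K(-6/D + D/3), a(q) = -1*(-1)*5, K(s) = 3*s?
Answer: 3241712601/1016 ≈ 3.1907e+6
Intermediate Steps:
a(q) = 5 (a(q) = 1*5 = 5)
k(D, u) = -522 + D - 18/D (k(D, u) = -522 + 3*(-6/D + D/3) = -522 + (D - 18/D) = -522 + D - 18/D)
3192172 - k(2032, a(13)) = 3192172 - (-522 + 2032 - 18/2032) = 3192172 - (-522 + 2032 - 18*1/2032) = 3192172 - (-522 + 2032 - 9/1016) = 3192172 - 1*1534151/1016 = 3192172 - 1534151/1016 = 3241712601/1016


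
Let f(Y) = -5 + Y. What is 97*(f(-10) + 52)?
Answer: 3589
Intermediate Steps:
97*(f(-10) + 52) = 97*((-5 - 10) + 52) = 97*(-15 + 52) = 97*37 = 3589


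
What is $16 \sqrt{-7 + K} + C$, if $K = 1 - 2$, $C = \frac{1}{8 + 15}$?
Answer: $\frac{1}{23} + 32 i \sqrt{2} \approx 0.043478 + 45.255 i$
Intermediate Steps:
$C = \frac{1}{23} \approx 0.043478$
$K = -1$
$16 \sqrt{-7 + K} + C = 16 \sqrt{-7 - 1} + \frac{1}{23} = 16 \sqrt{-8} + \frac{1}{23} = 16 \cdot 2 i \sqrt{2} + \frac{1}{23} = 32 i \sqrt{2} + \frac{1}{23} = \frac{1}{23} + 32 i \sqrt{2}$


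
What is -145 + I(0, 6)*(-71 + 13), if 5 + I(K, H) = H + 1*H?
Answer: -551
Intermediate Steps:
I(K, H) = -5 + 2*H (I(K, H) = -5 + (H + 1*H) = -5 + (H + H) = -5 + 2*H)
-145 + I(0, 6)*(-71 + 13) = -145 + (-5 + 2*6)*(-71 + 13) = -145 + (-5 + 12)*(-58) = -145 + 7*(-58) = -145 - 406 = -551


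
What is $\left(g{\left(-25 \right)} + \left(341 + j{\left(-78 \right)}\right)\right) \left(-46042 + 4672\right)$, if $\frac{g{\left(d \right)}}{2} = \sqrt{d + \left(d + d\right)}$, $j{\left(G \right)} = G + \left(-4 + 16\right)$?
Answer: $-11376750 - 413700 i \sqrt{3} \approx -1.1377 \cdot 10^{7} - 7.1655 \cdot 10^{5} i$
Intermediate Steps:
$j{\left(G \right)} = 12 + G$ ($j{\left(G \right)} = G + 12 = 12 + G$)
$g{\left(d \right)} = 2 \sqrt{3} \sqrt{d}$ ($g{\left(d \right)} = 2 \sqrt{d + \left(d + d\right)} = 2 \sqrt{d + 2 d} = 2 \sqrt{3 d} = 2 \sqrt{3} \sqrt{d}$)
$\left(g{\left(-25 \right)} + \left(341 + j{\left(-78 \right)}\right)\right) \left(-46042 + 4672\right) = \left(2 \sqrt{3} \sqrt{-25} + \left(341 + \left(12 - 78\right)\right)\right) \left(-46042 + 4672\right) = \left(2 \sqrt{3} \cdot 5 i + \left(341 - 66\right)\right) \left(-41370\right) = \left(10 i \sqrt{3} + 275\right) \left(-41370\right) = \left(275 + 10 i \sqrt{3}\right) \left(-41370\right) = -11376750 - 413700 i \sqrt{3}$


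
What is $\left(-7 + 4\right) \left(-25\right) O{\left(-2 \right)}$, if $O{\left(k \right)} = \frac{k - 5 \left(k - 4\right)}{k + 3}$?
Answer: $2100$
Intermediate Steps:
$O{\left(k \right)} = \frac{20 - 4 k}{3 + k}$ ($O{\left(k \right)} = \frac{k - 5 \left(-4 + k\right)}{3 + k} = \frac{k - \left(-20 + 5 k\right)}{3 + k} = \frac{20 - 4 k}{3 + k}$)
$\left(-7 + 4\right) \left(-25\right) O{\left(-2 \right)} = \left(-7 + 4\right) \left(-25\right) \frac{4 \left(5 - -2\right)}{3 - 2} = \left(-3\right) \left(-25\right) \frac{4 \left(5 + 2\right)}{1} = 75 \cdot 4 \cdot 1 \cdot 7 = 75 \cdot 28 = 2100$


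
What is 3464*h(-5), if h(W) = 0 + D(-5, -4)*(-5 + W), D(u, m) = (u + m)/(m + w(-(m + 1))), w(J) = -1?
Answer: -62352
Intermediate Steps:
D(u, m) = (m + u)/(-1 + m) (D(u, m) = (u + m)/(m - 1) = (m + u)/(-1 + m))
h(W) = -9 + 9*W/5 (h(W) = 0 + ((-4 - 5)/(-1 - 4))*(-5 + W) = 0 + (-9/(-5))*(-5 + W) = 0 + (-⅕*(-9))*(-5 + W) = 0 + 9*(-5 + W)/5 = 0 + (-9 + 9*W/5) = -9 + 9*W/5)
3464*h(-5) = 3464*(-9 + (9/5)*(-5)) = 3464*(-9 - 9) = 3464*(-18) = -62352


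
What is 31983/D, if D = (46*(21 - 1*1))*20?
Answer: 31983/18400 ≈ 1.7382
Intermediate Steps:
D = 18400 (D = (46*(21 - 1))*20 = (46*20)*20 = 920*20 = 18400)
31983/D = 31983/18400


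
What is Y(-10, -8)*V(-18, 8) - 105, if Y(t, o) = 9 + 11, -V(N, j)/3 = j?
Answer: -585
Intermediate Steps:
V(N, j) = -3*j
Y(t, o) = 20
Y(-10, -8)*V(-18, 8) - 105 = 20*(-3*8) - 105 = 20*(-24) - 105 = -480 - 105 = -585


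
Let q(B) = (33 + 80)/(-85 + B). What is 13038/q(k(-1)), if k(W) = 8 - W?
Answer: -990888/113 ≈ -8768.9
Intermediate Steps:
q(B) = 113/(-85 + B)
13038/q(k(-1)) = 13038/((113/(-85 + (8 - 1*(-1))))) = 13038/((113/(-85 + (8 + 1)))) = 13038/((113/(-85 + 9))) = 13038/((113/(-76))) = 13038/((113*(-1/76))) = 13038/(-113/76) = 13038*(-76/113) = -990888/113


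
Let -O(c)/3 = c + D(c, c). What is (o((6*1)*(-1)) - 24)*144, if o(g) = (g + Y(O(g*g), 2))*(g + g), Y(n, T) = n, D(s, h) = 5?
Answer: 219456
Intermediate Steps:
O(c) = -15 - 3*c (O(c) = -3*(c + 5) = -3*(5 + c) = -15 - 3*c)
o(g) = 2*g*(-15 + g - 3*g**2) (o(g) = (g + (-15 - 3*g*g))*(g + g) = (g + (-15 - 3*g**2))*(2*g) = (-15 + g - 3*g**2)*(2*g) = 2*g*(-15 + g - 3*g**2))
(o((6*1)*(-1)) - 24)*144 = (2*((6*1)*(-1))*(-15 + (6*1)*(-1) - 3*((6*1)*(-1))**2) - 24)*144 = (2*(6*(-1))*(-15 + 6*(-1) - 3*(6*(-1))**2) - 24)*144 = (2*(-6)*(-15 - 6 - 3*(-6)**2) - 24)*144 = (2*(-6)*(-15 - 6 - 3*36) - 24)*144 = (2*(-6)*(-15 - 6 - 108) - 24)*144 = (2*(-6)*(-129) - 24)*144 = (1548 - 24)*144 = 1524*144 = 219456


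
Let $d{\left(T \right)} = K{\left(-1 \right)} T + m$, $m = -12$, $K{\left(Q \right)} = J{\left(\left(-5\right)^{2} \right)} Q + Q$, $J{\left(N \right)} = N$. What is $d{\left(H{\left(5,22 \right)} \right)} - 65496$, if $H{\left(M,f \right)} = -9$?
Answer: $-65274$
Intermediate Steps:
$K{\left(Q \right)} = 26 Q$ ($K{\left(Q \right)} = \left(-5\right)^{2} Q + Q = 25 Q + Q = 26 Q$)
$d{\left(T \right)} = -12 - 26 T$ ($d{\left(T \right)} = 26 \left(-1\right) T - 12 = - 26 T - 12 = -12 - 26 T$)
$d{\left(H{\left(5,22 \right)} \right)} - 65496 = \left(-12 - -234\right) - 65496 = \left(-12 + 234\right) - 65496 = 222 - 65496 = -65274$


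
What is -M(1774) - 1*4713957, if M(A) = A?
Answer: -4715731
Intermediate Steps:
-M(1774) - 1*4713957 = -1*1774 - 1*4713957 = -1774 - 4713957 = -4715731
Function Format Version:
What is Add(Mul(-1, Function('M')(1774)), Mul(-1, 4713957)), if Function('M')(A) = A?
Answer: -4715731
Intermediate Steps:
Add(Mul(-1, Function('M')(1774)), Mul(-1, 4713957)) = Add(Mul(-1, 1774), Mul(-1, 4713957)) = Add(-1774, -4713957) = -4715731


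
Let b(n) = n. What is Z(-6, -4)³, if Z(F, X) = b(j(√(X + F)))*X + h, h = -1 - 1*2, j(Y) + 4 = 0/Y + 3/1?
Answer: 1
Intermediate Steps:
j(Y) = -1 (j(Y) = -4 + (0/Y + 3/1) = -4 + (0 + 3*1) = -4 + (0 + 3) = -4 + 3 = -1)
h = -3 (h = -1 - 2 = -3)
Z(F, X) = -3 - X (Z(F, X) = -X - 3 = -3 - X)
Z(-6, -4)³ = (-3 - 1*(-4))³ = (-3 + 4)³ = 1³ = 1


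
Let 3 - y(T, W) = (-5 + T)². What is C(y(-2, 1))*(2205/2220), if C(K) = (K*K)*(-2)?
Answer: -155526/37 ≈ -4203.4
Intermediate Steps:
y(T, W) = 3 - (-5 + T)²
C(K) = -2*K² (C(K) = K²*(-2) = -2*K²)
C(y(-2, 1))*(2205/2220) = (-2*(3 - (-5 - 2)²)²)*(2205/2220) = (-2*(3 - 1*(-7)²)²)*(2205*(1/2220)) = -2*(3 - 1*49)²*(147/148) = -2*(3 - 49)²*(147/148) = -2*(-46)²*(147/148) = -2*2116*(147/148) = -4232*147/148 = -155526/37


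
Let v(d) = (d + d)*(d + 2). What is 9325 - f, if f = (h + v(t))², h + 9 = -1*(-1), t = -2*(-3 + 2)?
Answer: 9261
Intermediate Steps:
t = 2 (t = -2*(-1) = 2)
v(d) = 2*d*(2 + d) (v(d) = (2*d)*(2 + d) = 2*d*(2 + d))
h = -8 (h = -9 - 1*(-1) = -9 + 1 = -8)
f = 64 (f = (-8 + 2*2*(2 + 2))² = (-8 + 2*2*4)² = (-8 + 16)² = 8² = 64)
9325 - f = 9325 - 1*64 = 9325 - 64 = 9261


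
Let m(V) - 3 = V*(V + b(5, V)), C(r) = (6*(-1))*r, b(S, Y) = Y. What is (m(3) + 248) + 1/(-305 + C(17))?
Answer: 109482/407 ≈ 269.00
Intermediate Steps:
C(r) = -6*r
m(V) = 3 + 2*V² (m(V) = 3 + V*(V + V) = 3 + V*(2*V) = 3 + 2*V²)
(m(3) + 248) + 1/(-305 + C(17)) = ((3 + 2*3²) + 248) + 1/(-305 - 6*17) = ((3 + 2*9) + 248) + 1/(-305 - 102) = ((3 + 18) + 248) + 1/(-407) = (21 + 248) - 1/407 = 269 - 1/407 = 109482/407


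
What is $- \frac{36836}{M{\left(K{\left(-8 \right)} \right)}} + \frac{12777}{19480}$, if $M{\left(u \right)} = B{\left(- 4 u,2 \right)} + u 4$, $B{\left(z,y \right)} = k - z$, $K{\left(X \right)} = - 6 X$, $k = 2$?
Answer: $- \frac{356316679}{3759640} \approx -94.774$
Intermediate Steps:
$B{\left(z,y \right)} = 2 - z$
$M{\left(u \right)} = 2 + 8 u$ ($M{\left(u \right)} = \left(2 - - 4 u\right) + u 4 = \left(2 + 4 u\right) + 4 u = 2 + 8 u$)
$- \frac{36836}{M{\left(K{\left(-8 \right)} \right)}} + \frac{12777}{19480} = - \frac{36836}{2 + 8 \left(\left(-6\right) \left(-8\right)\right)} + \frac{12777}{19480} = - \frac{36836}{2 + 8 \cdot 48} + 12777 \cdot \frac{1}{19480} = - \frac{36836}{2 + 384} + \frac{12777}{19480} = - \frac{36836}{386} + \frac{12777}{19480} = \left(-36836\right) \frac{1}{386} + \frac{12777}{19480} = - \frac{18418}{193} + \frac{12777}{19480} = - \frac{356316679}{3759640}$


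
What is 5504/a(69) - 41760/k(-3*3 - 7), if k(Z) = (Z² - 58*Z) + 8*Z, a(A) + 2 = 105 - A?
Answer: 22877/187 ≈ 122.34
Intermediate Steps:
a(A) = 103 - A (a(A) = -2 + (105 - A) = 103 - A)
k(Z) = Z² - 50*Z
5504/a(69) - 41760/k(-3*3 - 7) = 5504/(103 - 1*69) - 41760*1/((-50 + (-3*3 - 7))*(-3*3 - 7)) = 5504/(103 - 69) - 41760*1/((-50 + (-9 - 7))*(-9 - 7)) = 5504/34 - 41760*(-1/(16*(-50 - 16))) = 5504*(1/34) - 41760/((-16*(-66))) = 2752/17 - 41760/1056 = 2752/17 - 41760*1/1056 = 2752/17 - 435/11 = 22877/187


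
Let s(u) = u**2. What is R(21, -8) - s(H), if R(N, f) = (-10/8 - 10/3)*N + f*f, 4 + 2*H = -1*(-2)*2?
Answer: -129/4 ≈ -32.250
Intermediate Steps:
H = 0 (H = -2 + (-1*(-2)*2)/2 = -2 + (2*2)/2 = -2 + (1/2)*4 = -2 + 2 = 0)
R(N, f) = f**2 - 55*N/12 (R(N, f) = (-10*1/8 - 10*1/3)*N + f**2 = (-5/4 - 10/3)*N + f**2 = -55*N/12 + f**2 = f**2 - 55*N/12)
R(21, -8) - s(H) = ((-8)**2 - 55/12*21) - 1*0**2 = (64 - 385/4) - 1*0 = -129/4 + 0 = -129/4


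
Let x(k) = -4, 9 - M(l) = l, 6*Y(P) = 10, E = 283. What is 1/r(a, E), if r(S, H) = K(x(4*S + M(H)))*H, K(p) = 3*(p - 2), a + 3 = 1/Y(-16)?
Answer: -1/5094 ≈ -0.00019631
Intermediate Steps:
Y(P) = 5/3 (Y(P) = (⅙)*10 = 5/3)
M(l) = 9 - l
a = -12/5 (a = -3 + 1/(5/3) = -3 + ⅗ = -12/5 ≈ -2.4000)
K(p) = -6 + 3*p (K(p) = 3*(-2 + p) = -6 + 3*p)
r(S, H) = -18*H (r(S, H) = (-6 + 3*(-4))*H = (-6 - 12)*H = -18*H)
1/r(a, E) = 1/(-18*283) = 1/(-5094) = -1/5094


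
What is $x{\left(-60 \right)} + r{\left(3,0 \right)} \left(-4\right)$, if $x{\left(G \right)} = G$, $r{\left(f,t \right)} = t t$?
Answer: $-60$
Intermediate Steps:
$r{\left(f,t \right)} = t^{2}$
$x{\left(-60 \right)} + r{\left(3,0 \right)} \left(-4\right) = -60 + 0^{2} \left(-4\right) = -60 + 0 \left(-4\right) = -60 + 0 = -60$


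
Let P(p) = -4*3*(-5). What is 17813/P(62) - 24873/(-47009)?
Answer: 838863697/2820540 ≈ 297.41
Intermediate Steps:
P(p) = 60 (P(p) = -12*(-5) = 60)
17813/P(62) - 24873/(-47009) = 17813/60 - 24873/(-47009) = 17813*(1/60) - 24873*(-1/47009) = 17813/60 + 24873/47009 = 838863697/2820540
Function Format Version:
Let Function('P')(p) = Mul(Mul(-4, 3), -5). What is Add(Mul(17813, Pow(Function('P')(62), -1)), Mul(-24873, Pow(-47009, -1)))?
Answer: Rational(838863697, 2820540) ≈ 297.41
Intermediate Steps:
Function('P')(p) = 60 (Function('P')(p) = Mul(-12, -5) = 60)
Add(Mul(17813, Pow(Function('P')(62), -1)), Mul(-24873, Pow(-47009, -1))) = Add(Mul(17813, Pow(60, -1)), Mul(-24873, Pow(-47009, -1))) = Add(Mul(17813, Rational(1, 60)), Mul(-24873, Rational(-1, 47009))) = Add(Rational(17813, 60), Rational(24873, 47009)) = Rational(838863697, 2820540)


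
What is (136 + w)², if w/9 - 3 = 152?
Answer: 2343961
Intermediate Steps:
w = 1395 (w = 27 + 9*152 = 27 + 1368 = 1395)
(136 + w)² = (136 + 1395)² = 1531² = 2343961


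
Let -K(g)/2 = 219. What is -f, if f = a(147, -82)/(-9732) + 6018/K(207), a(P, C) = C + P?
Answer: 9765941/710436 ≈ 13.746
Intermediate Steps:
K(g) = -438 (K(g) = -2*219 = -438)
f = -9765941/710436 (f = (-82 + 147)/(-9732) + 6018/(-438) = 65*(-1/9732) + 6018*(-1/438) = -65/9732 - 1003/73 = -9765941/710436 ≈ -13.746)
-f = -1*(-9765941/710436) = 9765941/710436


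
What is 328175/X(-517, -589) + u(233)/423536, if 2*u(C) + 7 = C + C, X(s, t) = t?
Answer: -277987583249/498925408 ≈ -557.17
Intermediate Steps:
u(C) = -7/2 + C (u(C) = -7/2 + (C + C)/2 = -7/2 + (2*C)/2 = -7/2 + C)
328175/X(-517, -589) + u(233)/423536 = 328175/(-589) + (-7/2 + 233)/423536 = 328175*(-1/589) + (459/2)*(1/423536) = -328175/589 + 459/847072 = -277987583249/498925408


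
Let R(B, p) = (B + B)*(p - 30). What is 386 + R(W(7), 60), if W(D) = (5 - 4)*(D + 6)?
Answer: 1166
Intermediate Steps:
W(D) = 6 + D (W(D) = 1*(6 + D) = 6 + D)
R(B, p) = 2*B*(-30 + p) (R(B, p) = (2*B)*(-30 + p) = 2*B*(-30 + p))
386 + R(W(7), 60) = 386 + 2*(6 + 7)*(-30 + 60) = 386 + 2*13*30 = 386 + 780 = 1166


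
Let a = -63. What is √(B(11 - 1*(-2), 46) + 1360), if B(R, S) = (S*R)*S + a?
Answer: √28805 ≈ 169.72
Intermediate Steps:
B(R, S) = -63 + R*S² (B(R, S) = (S*R)*S - 63 = (R*S)*S - 63 = R*S² - 63 = -63 + R*S²)
√(B(11 - 1*(-2), 46) + 1360) = √((-63 + (11 - 1*(-2))*46²) + 1360) = √((-63 + (11 + 2)*2116) + 1360) = √((-63 + 13*2116) + 1360) = √((-63 + 27508) + 1360) = √(27445 + 1360) = √28805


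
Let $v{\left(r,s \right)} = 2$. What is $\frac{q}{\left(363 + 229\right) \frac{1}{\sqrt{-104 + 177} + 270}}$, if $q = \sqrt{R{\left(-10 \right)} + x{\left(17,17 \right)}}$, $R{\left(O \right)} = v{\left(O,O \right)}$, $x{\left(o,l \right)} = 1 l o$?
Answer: $\frac{\sqrt{291} \left(270 + \sqrt{73}\right)}{592} \approx 8.0264$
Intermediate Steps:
$x{\left(o,l \right)} = l o$
$R{\left(O \right)} = 2$
$q = \sqrt{291}$ ($q = \sqrt{2 + 17 \cdot 17} = \sqrt{2 + 289} = \sqrt{291} \approx 17.059$)
$\frac{q}{\left(363 + 229\right) \frac{1}{\sqrt{-104 + 177} + 270}} = \frac{\sqrt{291}}{\left(363 + 229\right) \frac{1}{\sqrt{-104 + 177} + 270}} = \frac{\sqrt{291}}{592 \frac{1}{\sqrt{73} + 270}} = \frac{\sqrt{291}}{592 \frac{1}{270 + \sqrt{73}}} = \sqrt{291} \left(\frac{135}{296} + \frac{\sqrt{73}}{592}\right)$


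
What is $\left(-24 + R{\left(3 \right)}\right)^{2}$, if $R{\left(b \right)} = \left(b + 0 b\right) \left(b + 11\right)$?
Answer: $324$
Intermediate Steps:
$R{\left(b \right)} = b \left(11 + b\right)$ ($R{\left(b \right)} = \left(b + 0\right) \left(11 + b\right) = b \left(11 + b\right)$)
$\left(-24 + R{\left(3 \right)}\right)^{2} = \left(-24 + 3 \left(11 + 3\right)\right)^{2} = \left(-24 + 3 \cdot 14\right)^{2} = \left(-24 + 42\right)^{2} = 18^{2} = 324$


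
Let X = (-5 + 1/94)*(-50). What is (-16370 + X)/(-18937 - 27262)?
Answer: 757665/2171353 ≈ 0.34894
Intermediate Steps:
X = 11725/47 (X = (-5 + 1/94)*(-50) = -469/94*(-50) = 11725/47 ≈ 249.47)
(-16370 + X)/(-18937 - 27262) = (-16370 + 11725/47)/(-18937 - 27262) = -757665/47/(-46199) = -757665/47*(-1/46199) = 757665/2171353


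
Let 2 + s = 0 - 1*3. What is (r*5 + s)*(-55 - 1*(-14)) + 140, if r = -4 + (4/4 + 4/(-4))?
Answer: 1165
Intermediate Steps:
s = -5 (s = -2 + (0 - 1*3) = -2 + (0 - 3) = -2 - 3 = -5)
r = -4 (r = -4 + (4*(1/4) + 4*(-1/4)) = -4 + (1 - 1) = -4 + 0 = -4)
(r*5 + s)*(-55 - 1*(-14)) + 140 = (-4*5 - 5)*(-55 - 1*(-14)) + 140 = (-20 - 5)*(-55 + 14) + 140 = -25*(-41) + 140 = 1025 + 140 = 1165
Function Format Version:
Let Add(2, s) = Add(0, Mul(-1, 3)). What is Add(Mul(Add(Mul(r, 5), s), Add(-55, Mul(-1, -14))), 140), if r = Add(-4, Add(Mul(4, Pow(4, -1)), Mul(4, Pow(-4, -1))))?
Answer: 1165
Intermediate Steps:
s = -5 (s = Add(-2, Add(0, Mul(-1, 3))) = Add(-2, Add(0, -3)) = Add(-2, -3) = -5)
r = -4 (r = Add(-4, Add(Mul(4, Rational(1, 4)), Mul(4, Rational(-1, 4)))) = Add(-4, Add(1, -1)) = Add(-4, 0) = -4)
Add(Mul(Add(Mul(r, 5), s), Add(-55, Mul(-1, -14))), 140) = Add(Mul(Add(Mul(-4, 5), -5), Add(-55, Mul(-1, -14))), 140) = Add(Mul(Add(-20, -5), Add(-55, 14)), 140) = Add(Mul(-25, -41), 140) = Add(1025, 140) = 1165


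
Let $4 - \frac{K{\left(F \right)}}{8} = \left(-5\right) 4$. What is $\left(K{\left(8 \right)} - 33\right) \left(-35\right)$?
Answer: $-5565$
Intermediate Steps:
$K{\left(F \right)} = 192$ ($K{\left(F \right)} = 32 - 8 \left(\left(-5\right) 4\right) = 32 - -160 = 32 + 160 = 192$)
$\left(K{\left(8 \right)} - 33\right) \left(-35\right) = \left(192 - 33\right) \left(-35\right) = 159 \left(-35\right) = -5565$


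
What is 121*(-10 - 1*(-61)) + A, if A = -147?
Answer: 6024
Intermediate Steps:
121*(-10 - 1*(-61)) + A = 121*(-10 - 1*(-61)) - 147 = 121*(-10 + 61) - 147 = 121*51 - 147 = 6171 - 147 = 6024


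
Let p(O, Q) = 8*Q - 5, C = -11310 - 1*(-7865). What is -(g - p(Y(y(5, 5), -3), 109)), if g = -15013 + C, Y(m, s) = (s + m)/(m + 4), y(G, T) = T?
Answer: 19325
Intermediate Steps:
Y(m, s) = (m + s)/(4 + m)
C = -3445 (C = -11310 + 7865 = -3445)
p(O, Q) = -5 + 8*Q
g = -18458 (g = -15013 - 3445 = -18458)
-(g - p(Y(y(5, 5), -3), 109)) = -(-18458 - (-5 + 8*109)) = -(-18458 - (-5 + 872)) = -(-18458 - 1*867) = -(-18458 - 867) = -1*(-19325) = 19325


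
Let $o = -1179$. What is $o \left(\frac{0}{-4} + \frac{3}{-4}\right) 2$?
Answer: $\frac{3537}{2} \approx 1768.5$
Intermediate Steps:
$o \left(\frac{0}{-4} + \frac{3}{-4}\right) 2 = - 1179 \left(\frac{0}{-4} + \frac{3}{-4}\right) 2 = - 1179 \left(0 \left(- \frac{1}{4}\right) + 3 \left(- \frac{1}{4}\right)\right) 2 = - 1179 \left(0 - \frac{3}{4}\right) 2 = - 1179 \left(\left(- \frac{3}{4}\right) 2\right) = \left(-1179\right) \left(- \frac{3}{2}\right) = \frac{3537}{2}$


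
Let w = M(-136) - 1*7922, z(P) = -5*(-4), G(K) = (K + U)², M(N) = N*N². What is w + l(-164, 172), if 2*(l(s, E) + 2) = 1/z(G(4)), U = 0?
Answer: -100935199/40 ≈ -2.5234e+6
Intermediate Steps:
M(N) = N³
G(K) = K² (G(K) = (K + 0)² = K²)
z(P) = 20
l(s, E) = -79/40 (l(s, E) = -2 + (½)/20 = -2 + (½)*(1/20) = -2 + 1/40 = -79/40)
w = -2523378 (w = (-136)³ - 1*7922 = -2515456 - 7922 = -2523378)
w + l(-164, 172) = -2523378 - 79/40 = -100935199/40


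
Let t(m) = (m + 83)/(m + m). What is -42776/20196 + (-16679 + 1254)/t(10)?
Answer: -519537014/156519 ≈ -3319.3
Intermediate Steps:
t(m) = (83 + m)/(2*m) (t(m) = (83 + m)/((2*m)) = (83 + m)*(1/(2*m)) = (83 + m)/(2*m))
-42776/20196 + (-16679 + 1254)/t(10) = -42776/20196 + (-16679 + 1254)/(((½)*(83 + 10)/10)) = -42776*1/20196 - 15425/((½)*(⅒)*93) = -10694/5049 - 15425/93/20 = -10694/5049 - 15425*20/93 = -10694/5049 - 308500/93 = -519537014/156519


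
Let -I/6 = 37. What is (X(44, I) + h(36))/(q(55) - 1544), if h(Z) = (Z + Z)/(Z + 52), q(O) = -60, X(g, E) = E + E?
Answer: 4875/17644 ≈ 0.27630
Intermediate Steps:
I = -222 (I = -6*37 = -222)
X(g, E) = 2*E
h(Z) = 2*Z/(52 + Z) (h(Z) = (2*Z)/(52 + Z) = 2*Z/(52 + Z))
(X(44, I) + h(36))/(q(55) - 1544) = (2*(-222) + 2*36/(52 + 36))/(-60 - 1544) = (-444 + 2*36/88)/(-1604) = (-444 + 2*36*(1/88))*(-1/1604) = (-444 + 9/11)*(-1/1604) = -4875/11*(-1/1604) = 4875/17644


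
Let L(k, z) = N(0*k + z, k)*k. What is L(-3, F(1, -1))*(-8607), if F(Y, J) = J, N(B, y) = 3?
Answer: 77463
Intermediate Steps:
L(k, z) = 3*k
L(-3, F(1, -1))*(-8607) = (3*(-3))*(-8607) = -9*(-8607) = 77463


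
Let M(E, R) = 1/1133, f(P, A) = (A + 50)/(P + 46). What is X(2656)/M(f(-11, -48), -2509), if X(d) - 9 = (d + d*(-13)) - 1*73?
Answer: -36183488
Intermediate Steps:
f(P, A) = (50 + A)/(46 + P)
M(E, R) = 1/1133
X(d) = -64 - 12*d (X(d) = 9 + ((d + d*(-13)) - 1*73) = 9 + ((d - 13*d) - 73) = 9 + (-12*d - 73) = 9 + (-73 - 12*d) = -64 - 12*d)
X(2656)/M(f(-11, -48), -2509) = (-64 - 12*2656)/(1/1133) = (-64 - 31872)*1133 = -31936*1133 = -36183488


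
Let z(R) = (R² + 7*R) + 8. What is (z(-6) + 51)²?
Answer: 2809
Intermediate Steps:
z(R) = 8 + R² + 7*R
(z(-6) + 51)² = ((8 + (-6)² + 7*(-6)) + 51)² = ((8 + 36 - 42) + 51)² = (2 + 51)² = 53² = 2809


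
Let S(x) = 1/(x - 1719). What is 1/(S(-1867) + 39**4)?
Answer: 3586/8295999425 ≈ 4.3226e-7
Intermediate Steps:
S(x) = 1/(-1719 + x)
1/(S(-1867) + 39**4) = 1/(1/(-1719 - 1867) + 39**4) = 1/(1/(-3586) + 2313441) = 1/(-1/3586 + 2313441) = 1/(8295999425/3586) = 3586/8295999425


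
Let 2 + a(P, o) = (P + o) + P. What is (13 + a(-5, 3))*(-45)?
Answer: -180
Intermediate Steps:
a(P, o) = -2 + o + 2*P (a(P, o) = -2 + ((P + o) + P) = -2 + (o + 2*P) = -2 + o + 2*P)
(13 + a(-5, 3))*(-45) = (13 + (-2 + 3 + 2*(-5)))*(-45) = (13 + (-2 + 3 - 10))*(-45) = (13 - 9)*(-45) = 4*(-45) = -180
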